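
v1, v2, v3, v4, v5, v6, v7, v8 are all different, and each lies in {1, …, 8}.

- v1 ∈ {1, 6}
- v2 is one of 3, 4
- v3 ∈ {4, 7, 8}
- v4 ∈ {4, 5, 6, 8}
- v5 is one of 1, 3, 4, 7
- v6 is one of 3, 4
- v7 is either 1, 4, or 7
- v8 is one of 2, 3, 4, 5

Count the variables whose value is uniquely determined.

The 8 variables together cover exactly {1, 2, 3, 4, 5, 6, 7, 8} — 8 values for 8 variables — and 2 appears only in v8's list, so v8 = 2.
The 7 still-open variables together cover exactly {1, 3, 4, 5, 6, 7, 8} — 7 values for 7 variables — and 5 appears only in v4's list, so v4 = 5.
Among the 6 still-open variables, 6 fits only v1 (and all 6 values in {1, 3, 4, 6, 7, 8} must be used), so v1 = 6.
Among the 5 still-open variables, 8 fits only v3 (and all 5 values in {1, 3, 4, 7, 8} must be used), so v3 = 8.
v2 and v6 share exactly the 2 values {3, 4}; by pigeonhole those values go to them, so strike 3, 4 from v5, v7.
Determined: v1=6, v3=8, v4=5, v8=2. The other variables each still have more than one consistent value. That makes 4.

4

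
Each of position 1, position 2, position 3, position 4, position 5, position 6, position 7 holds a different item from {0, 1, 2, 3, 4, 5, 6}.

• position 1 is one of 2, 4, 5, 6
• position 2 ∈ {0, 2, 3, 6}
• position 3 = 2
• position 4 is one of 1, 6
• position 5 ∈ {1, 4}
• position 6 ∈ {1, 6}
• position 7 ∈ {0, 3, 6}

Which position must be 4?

position 3's domain is down to {2}, so position 3 = 2. So position 1, position 2 can't be 2.
The 6 still-open variables together cover exactly {0, 1, 3, 4, 5, 6} — 6 values for 6 variables — and 5 appears only in position 1's list, so position 1 = 5.
The 5 still-open variables together cover exactly {0, 1, 3, 4, 6} — 5 values for 5 variables — and 4 appears only in position 5's list, so position 5 = 4.

position 5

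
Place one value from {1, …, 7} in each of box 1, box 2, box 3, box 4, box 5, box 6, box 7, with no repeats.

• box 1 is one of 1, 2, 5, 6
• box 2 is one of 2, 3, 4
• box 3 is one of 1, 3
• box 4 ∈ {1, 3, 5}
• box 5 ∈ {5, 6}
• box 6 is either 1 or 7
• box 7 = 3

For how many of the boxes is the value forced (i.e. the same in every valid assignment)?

7

box 7's domain is down to {3}, so box 7 = 3. Strike 3 from box 2, box 3, box 4.
box 3's domain is down to {1}, so box 3 = 1. Remove 1 from box 1, box 4, box 6.
box 4 must be 5 (only option left). Eliminate 5 elsewhere: box 1, box 5.
That leaves box 5 = 6. Strike 6 from box 1.
box 6 must be 7 (only option left).
That leaves box 1 = 2. Eliminate 2 elsewhere: box 2.
box 2 has just one choice, so box 2 = 4.
Every box is fixed: box 1=2, box 2=4, box 3=1, box 4=5, box 5=6, box 6=7, box 7=3. That makes 7.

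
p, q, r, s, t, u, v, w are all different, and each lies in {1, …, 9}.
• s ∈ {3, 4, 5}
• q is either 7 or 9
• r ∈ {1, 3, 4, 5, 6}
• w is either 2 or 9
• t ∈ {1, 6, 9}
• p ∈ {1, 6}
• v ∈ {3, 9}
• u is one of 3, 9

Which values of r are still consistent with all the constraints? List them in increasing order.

4, 5

The 8 variables draw from only 8 values {1, 2, 3, 4, 5, 6, 7, 9}, so each is used; only w can be 2, hence w = 2.
The 7 still-open variables draw from only 7 values {1, 3, 4, 5, 6, 7, 9}, so each is used; only q can be 7, hence q = 7.
u and v between them cover only {3, 9} — a naked pair. Remove those values from r, s, t.
p and t share exactly the 2 values {1, 6}; by pigeonhole those values go to them, so strike 1, 6 from r.
No further eliminations apply; r can still be any of 4, 5.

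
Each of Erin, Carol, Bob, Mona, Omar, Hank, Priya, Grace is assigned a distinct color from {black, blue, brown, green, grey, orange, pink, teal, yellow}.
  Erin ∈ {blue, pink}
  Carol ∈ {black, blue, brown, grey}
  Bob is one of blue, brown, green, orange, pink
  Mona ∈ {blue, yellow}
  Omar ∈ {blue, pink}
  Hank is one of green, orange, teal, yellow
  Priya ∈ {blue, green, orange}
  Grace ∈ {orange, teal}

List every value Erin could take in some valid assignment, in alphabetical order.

The 2 variables Erin and Omar are confined to {blue, pink}, which locks those values in; drop them from Carol, Bob, Mona, Priya.
Mona has just one choice, so Mona = yellow. So Hank can't be yellow.
The 3 variables Hank, Priya, Grace are confined to {green, orange, teal}, which locks those values in; drop them from Bob.
That leaves Bob = brown. So Carol can't be brown.
No further eliminations apply; Erin can still be any of blue, pink.

blue, pink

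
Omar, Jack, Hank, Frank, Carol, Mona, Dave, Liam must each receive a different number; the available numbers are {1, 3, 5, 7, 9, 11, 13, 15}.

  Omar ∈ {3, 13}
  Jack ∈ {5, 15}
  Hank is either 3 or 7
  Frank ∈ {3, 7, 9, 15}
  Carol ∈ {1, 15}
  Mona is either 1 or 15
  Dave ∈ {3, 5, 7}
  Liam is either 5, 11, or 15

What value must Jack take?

5

Among the 8 variables, 9 fits only Frank (and all 8 values in {1, 3, 5, 7, 9, 11, 13, 15} must be used), so Frank = 9.
Among the 7 still-open variables, 11 fits only Liam (and all 7 values in {1, 3, 5, 7, 11, 13, 15} must be used), so Liam = 11.
The 6 still-open variables draw from only 6 values {1, 3, 5, 7, 13, 15}, so each is used; only Omar can be 13, hence Omar = 13.
Carol and Mona between them cover only {1, 15} — a naked pair. Remove those values from Jack.
So Jack = 5.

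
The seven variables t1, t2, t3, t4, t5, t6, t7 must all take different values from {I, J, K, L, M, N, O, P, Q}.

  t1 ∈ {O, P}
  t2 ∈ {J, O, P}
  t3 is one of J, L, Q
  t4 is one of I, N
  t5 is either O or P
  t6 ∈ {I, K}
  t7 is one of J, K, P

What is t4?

The 2 variables t1 and t5 are confined to {O, P}, which locks those values in; drop them from t2, t7.
t2 has just one choice, so t2 = J. Remove J from t3, t7.
That leaves t7 = K. Remove K from t6.
That leaves t6 = I. So t4 can't be I.
So t4 = N.

N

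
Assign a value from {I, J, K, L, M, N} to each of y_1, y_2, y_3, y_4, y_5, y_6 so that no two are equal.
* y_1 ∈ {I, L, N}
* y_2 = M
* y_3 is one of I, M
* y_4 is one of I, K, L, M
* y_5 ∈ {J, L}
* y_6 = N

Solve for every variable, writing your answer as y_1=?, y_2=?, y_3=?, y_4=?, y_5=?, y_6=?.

y_1=L, y_2=M, y_3=I, y_4=K, y_5=J, y_6=N

y_2's domain is down to {M}, so y_2 = M. Eliminate M elsewhere: y_3, y_4.
That leaves y_3 = I. So y_1, y_4 can't be I.
y_6's domain is down to {N}, so y_6 = N. Eliminate N elsewhere: y_1.
y_1 must be L (only option left). So y_4, y_5 can't be L.
That leaves y_4 = K.
y_5 must be J (only option left).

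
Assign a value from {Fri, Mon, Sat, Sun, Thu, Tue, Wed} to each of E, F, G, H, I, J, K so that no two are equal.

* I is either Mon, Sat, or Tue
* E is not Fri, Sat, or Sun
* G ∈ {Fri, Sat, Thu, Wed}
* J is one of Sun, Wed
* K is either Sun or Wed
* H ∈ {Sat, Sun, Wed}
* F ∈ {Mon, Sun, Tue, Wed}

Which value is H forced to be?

Among the 7 variables, Fri fits only G (and all 7 values in {Fri, Mon, Sat, Sun, Thu, Tue, Wed} must be used), so G = Fri.
The 6 still-open variables draw from only 6 values {Mon, Sat, Sun, Thu, Tue, Wed}, so each is used; only E can be Thu, hence E = Thu.
The 2 variables J and K are confined to {Sun, Wed}, which locks those values in; drop them from F, H.
So H = Sat.

Sat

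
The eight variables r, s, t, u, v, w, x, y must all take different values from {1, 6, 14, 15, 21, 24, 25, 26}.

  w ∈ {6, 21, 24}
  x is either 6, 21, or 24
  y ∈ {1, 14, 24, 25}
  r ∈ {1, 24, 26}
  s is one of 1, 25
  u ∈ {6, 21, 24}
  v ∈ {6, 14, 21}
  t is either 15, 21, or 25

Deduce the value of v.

14

The 8 variables draw from only 8 values {1, 6, 14, 15, 21, 24, 25, 26}, so each is used; only t can be 15, hence t = 15.
Among the 7 still-open variables, 26 fits only r (and all 7 values in {1, 6, 14, 21, 24, 25, 26} must be used), so r = 26.
The 3 variables u, w, x are confined to {6, 21, 24}, which locks those values in; drop them from v, y.
So v = 14.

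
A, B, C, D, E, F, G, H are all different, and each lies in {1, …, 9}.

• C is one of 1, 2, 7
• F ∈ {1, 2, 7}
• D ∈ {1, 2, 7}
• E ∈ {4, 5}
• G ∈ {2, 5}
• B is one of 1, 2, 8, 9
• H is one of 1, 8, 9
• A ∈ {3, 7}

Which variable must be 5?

G

Among the 8 variables, 3 fits only A (and all 8 values in {1, 2, 3, 4, 5, 7, 8, 9} must be used), so A = 3.
Among the 7 still-open variables, 4 fits only E (and all 7 values in {1, 2, 4, 5, 7, 8, 9} must be used), so E = 4.
The 6 still-open variables draw from only 6 values {1, 2, 5, 7, 8, 9}, so each is used; only G can be 5, hence G = 5.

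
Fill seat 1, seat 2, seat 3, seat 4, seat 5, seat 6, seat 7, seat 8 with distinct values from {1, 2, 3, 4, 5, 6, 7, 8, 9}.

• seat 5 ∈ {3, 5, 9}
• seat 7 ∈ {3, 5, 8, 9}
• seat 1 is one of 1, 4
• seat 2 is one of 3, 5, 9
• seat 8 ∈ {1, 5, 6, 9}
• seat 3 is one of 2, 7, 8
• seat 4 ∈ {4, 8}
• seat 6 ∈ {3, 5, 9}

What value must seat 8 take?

seat 2, seat 5, seat 6 between them cover only {3, 5, 9} — a naked triple. Remove those values from seat 7, seat 8.
seat 7's domain is down to {8}, so seat 7 = 8. Remove 8 from seat 3, seat 4.
That leaves seat 4 = 4. Strike 4 from seat 1.
seat 1's domain is down to {1}, so seat 1 = 1. So seat 8 can't be 1.
So seat 8 = 6.

6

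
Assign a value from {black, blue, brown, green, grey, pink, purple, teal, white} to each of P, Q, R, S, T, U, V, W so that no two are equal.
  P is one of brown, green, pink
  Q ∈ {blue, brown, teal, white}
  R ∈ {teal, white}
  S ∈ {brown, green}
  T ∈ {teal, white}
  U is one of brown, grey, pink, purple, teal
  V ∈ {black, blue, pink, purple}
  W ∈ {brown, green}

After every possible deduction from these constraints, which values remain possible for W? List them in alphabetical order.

brown, green

R and T between them cover only {teal, white} — a naked pair. Remove those values from Q, U.
The 2 variables S and W are confined to {brown, green}, which locks those values in; drop them from P, Q, U.
P's domain is down to {pink}, so P = pink. Strike pink from U, V.
Q's domain is down to {blue}, so Q = blue. Remove blue from V.
No further eliminations apply; W can still be any of brown, green.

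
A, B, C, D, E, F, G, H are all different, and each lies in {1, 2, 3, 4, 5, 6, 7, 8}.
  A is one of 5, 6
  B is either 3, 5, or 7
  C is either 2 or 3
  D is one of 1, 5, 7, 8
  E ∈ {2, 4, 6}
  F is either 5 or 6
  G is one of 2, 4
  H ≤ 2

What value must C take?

Among the 8 variables, 8 fits only D (and all 8 values in {1, 2, 3, 4, 5, 6, 7, 8} must be used), so D = 8.
The 7 still-open variables together cover exactly {1, 2, 3, 4, 5, 6, 7} — 7 values for 7 variables — and 1 appears only in H's list, so H = 1.
Among the 6 still-open variables, 7 fits only B (and all 6 values in {2, 3, 4, 5, 6, 7} must be used), so B = 7.
The 5 still-open variables together cover exactly {2, 3, 4, 5, 6} — 5 values for 5 variables — and 3 appears only in C's list, so C = 3.

3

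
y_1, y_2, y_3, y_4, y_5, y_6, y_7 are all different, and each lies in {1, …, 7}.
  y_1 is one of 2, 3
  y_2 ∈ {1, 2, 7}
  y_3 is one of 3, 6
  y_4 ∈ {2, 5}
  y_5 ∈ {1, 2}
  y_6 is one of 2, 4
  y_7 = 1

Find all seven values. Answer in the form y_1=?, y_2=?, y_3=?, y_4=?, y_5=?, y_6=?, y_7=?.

y_1=3, y_2=7, y_3=6, y_4=5, y_5=2, y_6=4, y_7=1

y_7 has just one choice, so y_7 = 1. Strike 1 from y_2, y_5.
y_5 has just one choice, so y_5 = 2. Strike 2 from y_1, y_2, y_4, y_6.
y_6 must be 4 (only option left).
y_1 must be 3 (only option left). Eliminate 3 elsewhere: y_3.
y_2 has just one choice, so y_2 = 7.
y_3 must be 6 (only option left).
y_4 has just one choice, so y_4 = 5.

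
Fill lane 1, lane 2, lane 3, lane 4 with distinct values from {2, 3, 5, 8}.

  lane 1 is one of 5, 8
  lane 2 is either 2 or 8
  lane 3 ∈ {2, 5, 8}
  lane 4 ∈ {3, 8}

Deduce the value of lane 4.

The 4 variables draw from only 4 values {2, 3, 5, 8}, so each is used; only lane 4 can be 3, hence lane 4 = 3.

3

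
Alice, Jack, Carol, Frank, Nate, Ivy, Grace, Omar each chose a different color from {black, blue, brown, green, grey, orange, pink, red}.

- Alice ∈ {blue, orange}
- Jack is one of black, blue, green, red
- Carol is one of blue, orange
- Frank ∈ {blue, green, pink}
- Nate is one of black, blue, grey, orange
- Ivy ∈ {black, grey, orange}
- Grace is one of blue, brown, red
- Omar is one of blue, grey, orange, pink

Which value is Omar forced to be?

pink

The 8 variables together cover exactly {black, blue, brown, green, grey, orange, pink, red} — 8 values for 8 variables — and brown appears only in Grace's list, so Grace = brown.
Among the 7 still-open variables, red fits only Jack (and all 7 values in {black, blue, green, grey, orange, pink, red} must be used), so Jack = red.
The 6 still-open variables together cover exactly {black, blue, green, grey, orange, pink} — 6 values for 6 variables — and green appears only in Frank's list, so Frank = green.
The 5 still-open variables together cover exactly {black, blue, grey, orange, pink} — 5 values for 5 variables — and pink appears only in Omar's list, so Omar = pink.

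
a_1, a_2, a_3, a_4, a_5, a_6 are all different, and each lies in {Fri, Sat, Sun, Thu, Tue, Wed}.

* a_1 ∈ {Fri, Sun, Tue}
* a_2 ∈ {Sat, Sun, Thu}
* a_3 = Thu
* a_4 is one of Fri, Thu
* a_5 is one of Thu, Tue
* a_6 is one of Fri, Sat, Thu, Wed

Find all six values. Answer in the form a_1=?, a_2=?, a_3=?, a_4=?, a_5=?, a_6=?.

a_1=Sun, a_2=Sat, a_3=Thu, a_4=Fri, a_5=Tue, a_6=Wed

a_3 must be Thu (only option left). Remove Thu from a_2, a_4, a_5, a_6.
a_4 has just one choice, so a_4 = Fri. Strike Fri from a_1, a_6.
That leaves a_5 = Tue. So a_1 can't be Tue.
a_1's domain is down to {Sun}, so a_1 = Sun. Eliminate Sun elsewhere: a_2.
a_2 must be Sat (only option left). Eliminate Sat elsewhere: a_6.
a_6's domain is down to {Wed}, so a_6 = Wed.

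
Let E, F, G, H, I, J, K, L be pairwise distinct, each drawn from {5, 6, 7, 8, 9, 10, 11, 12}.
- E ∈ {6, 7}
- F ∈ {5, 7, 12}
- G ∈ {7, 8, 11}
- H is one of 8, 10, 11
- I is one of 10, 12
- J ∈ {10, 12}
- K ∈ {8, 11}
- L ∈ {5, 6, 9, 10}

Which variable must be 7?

G

The 8 variables together cover exactly {5, 6, 7, 8, 9, 10, 11, 12} — 8 values for 8 variables — and 9 appears only in L's list, so L = 9.
The 7 still-open variables draw from only 7 values {5, 6, 7, 8, 10, 11, 12}, so each is used; only F can be 5, hence F = 5.
Among the 6 still-open variables, 6 fits only E (and all 6 values in {6, 7, 8, 10, 11, 12} must be used), so E = 6.
Among the 5 still-open variables, 7 fits only G (and all 5 values in {7, 8, 10, 11, 12} must be used), so G = 7.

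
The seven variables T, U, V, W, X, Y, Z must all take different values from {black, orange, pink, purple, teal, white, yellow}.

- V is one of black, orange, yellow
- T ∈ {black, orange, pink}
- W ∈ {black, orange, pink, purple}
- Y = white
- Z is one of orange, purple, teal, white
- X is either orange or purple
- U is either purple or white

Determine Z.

Y's domain is down to {white}, so Y = white. Eliminate white elsewhere: U, Z.
U's domain is down to {purple}, so U = purple. Remove purple from W, X, Z.
X must be orange (only option left). So T, V, W, Z can't be orange.
So Z = teal.

teal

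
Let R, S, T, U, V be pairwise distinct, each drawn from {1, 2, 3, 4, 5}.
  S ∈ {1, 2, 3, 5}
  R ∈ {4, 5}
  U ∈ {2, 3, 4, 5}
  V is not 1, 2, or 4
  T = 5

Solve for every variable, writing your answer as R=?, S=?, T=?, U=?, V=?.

R=4, S=1, T=5, U=2, V=3

T has just one choice, so T = 5. Strike 5 from R, S, U, V.
V's domain is down to {3}, so V = 3. So S, U can't be 3.
That leaves R = 4. Remove 4 from U.
That leaves U = 2. Remove 2 from S.
S has just one choice, so S = 1.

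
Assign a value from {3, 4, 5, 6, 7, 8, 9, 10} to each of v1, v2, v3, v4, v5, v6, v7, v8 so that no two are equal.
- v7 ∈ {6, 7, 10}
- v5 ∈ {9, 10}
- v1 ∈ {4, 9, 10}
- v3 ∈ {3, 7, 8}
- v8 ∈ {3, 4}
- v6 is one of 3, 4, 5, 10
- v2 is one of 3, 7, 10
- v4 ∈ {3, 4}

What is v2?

The 8 variables together cover exactly {3, 4, 5, 6, 7, 8, 9, 10} — 8 values for 8 variables — and 5 appears only in v6's list, so v6 = 5.
Among the 7 still-open variables, 6 fits only v7 (and all 7 values in {3, 4, 6, 7, 8, 9, 10} must be used), so v7 = 6.
The 6 still-open variables draw from only 6 values {3, 4, 7, 8, 9, 10}, so each is used; only v3 can be 8, hence v3 = 8.
Among the 5 still-open variables, 7 fits only v2 (and all 5 values in {3, 4, 7, 9, 10} must be used), so v2 = 7.

7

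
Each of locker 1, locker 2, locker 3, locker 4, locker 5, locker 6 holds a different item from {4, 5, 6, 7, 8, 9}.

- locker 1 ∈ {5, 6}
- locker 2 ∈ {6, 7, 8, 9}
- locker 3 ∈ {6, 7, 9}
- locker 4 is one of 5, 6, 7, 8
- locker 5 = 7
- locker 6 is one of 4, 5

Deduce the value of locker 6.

4

locker 5's domain is down to {7}, so locker 5 = 7. So locker 2, locker 3, locker 4 can't be 7.
The 5 still-open variables together cover exactly {4, 5, 6, 8, 9} — 5 values for 5 variables — and 4 appears only in locker 6's list, so locker 6 = 4.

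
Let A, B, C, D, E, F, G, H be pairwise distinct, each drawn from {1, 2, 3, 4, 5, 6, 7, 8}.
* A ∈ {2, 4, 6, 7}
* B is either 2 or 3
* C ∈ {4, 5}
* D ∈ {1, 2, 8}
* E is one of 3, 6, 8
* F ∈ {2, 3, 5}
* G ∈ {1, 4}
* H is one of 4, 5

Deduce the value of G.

1

The 8 variables together cover exactly {1, 2, 3, 4, 5, 6, 7, 8} — 8 values for 8 variables — and 7 appears only in A's list, so A = 7.
Among the 7 still-open variables, 6 fits only E (and all 7 values in {1, 2, 3, 4, 5, 6, 8} must be used), so E = 6.
Among the 6 still-open variables, 8 fits only D (and all 6 values in {1, 2, 3, 4, 5, 8} must be used), so D = 8.
Among the 5 still-open variables, 1 fits only G (and all 5 values in {1, 2, 3, 4, 5} must be used), so G = 1.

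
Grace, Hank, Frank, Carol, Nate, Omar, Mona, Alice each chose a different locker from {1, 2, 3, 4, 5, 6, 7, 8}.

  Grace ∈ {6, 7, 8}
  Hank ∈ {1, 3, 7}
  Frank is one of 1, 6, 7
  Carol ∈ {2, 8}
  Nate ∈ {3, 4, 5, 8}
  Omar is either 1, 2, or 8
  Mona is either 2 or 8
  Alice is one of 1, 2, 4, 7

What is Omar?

The 8 variables together cover exactly {1, 2, 3, 4, 5, 6, 7, 8} — 8 values for 8 variables — and 5 appears only in Nate's list, so Nate = 5.
Among the 7 still-open variables, 3 fits only Hank (and all 7 values in {1, 2, 3, 4, 6, 7, 8} must be used), so Hank = 3.
Among the 6 still-open variables, 4 fits only Alice (and all 6 values in {1, 2, 4, 6, 7, 8} must be used), so Alice = 4.
Carol and Mona share exactly the 2 values {2, 8}; by pigeonhole those values go to them, so strike 2, 8 from Grace, Omar.
So Omar = 1.

1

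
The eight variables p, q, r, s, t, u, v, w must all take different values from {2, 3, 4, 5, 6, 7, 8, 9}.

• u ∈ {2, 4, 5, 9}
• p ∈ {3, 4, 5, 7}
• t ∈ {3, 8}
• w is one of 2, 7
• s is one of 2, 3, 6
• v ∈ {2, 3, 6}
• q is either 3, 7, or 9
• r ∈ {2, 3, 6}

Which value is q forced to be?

Among the 8 variables, 8 fits only t (and all 8 values in {2, 3, 4, 5, 6, 7, 8, 9} must be used), so t = 8.
The 3 variables r, s, v are confined to {2, 3, 6}, which locks those values in; drop them from p, q, u, w.
w has just one choice, so w = 7. So p, q can't be 7.
So q = 9.

9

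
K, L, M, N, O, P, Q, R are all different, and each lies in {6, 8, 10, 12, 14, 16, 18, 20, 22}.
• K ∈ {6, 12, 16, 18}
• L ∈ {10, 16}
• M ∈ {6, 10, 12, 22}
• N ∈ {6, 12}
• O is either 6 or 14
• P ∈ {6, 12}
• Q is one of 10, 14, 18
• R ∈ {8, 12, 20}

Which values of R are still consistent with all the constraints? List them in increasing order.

8, 20

The 2 variables N and P are confined to {6, 12}, which locks those values in; drop them from K, M, O, R.
O's domain is down to {14}, so O = 14. Eliminate 14 elsewhere: Q.
K, L, Q share exactly the 3 values {10, 16, 18}; by pigeonhole those values go to them, so strike 10, 16, 18 from M.
M must be 22 (only option left).
No further eliminations apply; R can still be any of 8, 20.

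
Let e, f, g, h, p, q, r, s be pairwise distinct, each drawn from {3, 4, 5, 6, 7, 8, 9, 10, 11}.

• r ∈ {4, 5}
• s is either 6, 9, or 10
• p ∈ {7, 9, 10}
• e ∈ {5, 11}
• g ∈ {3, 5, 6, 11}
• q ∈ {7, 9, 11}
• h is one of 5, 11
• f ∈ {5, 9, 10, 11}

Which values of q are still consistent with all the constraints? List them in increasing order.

Among the 8 variables, 3 fits only g (and all 8 values in {3, 4, 5, 6, 7, 9, 10, 11} must be used), so g = 3.
The 7 still-open variables draw from only 7 values {4, 5, 6, 7, 9, 10, 11}, so each is used; only r can be 4, hence r = 4.
Among the 6 still-open variables, 6 fits only s (and all 6 values in {5, 6, 7, 9, 10, 11} must be used), so s = 6.
e and h between them cover only {5, 11} — a naked pair. Remove those values from f, q.
No further eliminations apply; q can still be any of 7, 9.

7, 9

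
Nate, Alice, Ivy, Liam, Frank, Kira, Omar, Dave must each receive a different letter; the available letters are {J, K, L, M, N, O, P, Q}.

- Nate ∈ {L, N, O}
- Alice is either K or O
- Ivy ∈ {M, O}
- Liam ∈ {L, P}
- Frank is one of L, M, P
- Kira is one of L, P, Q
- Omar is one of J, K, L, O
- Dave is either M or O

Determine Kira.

Q

The 8 variables draw from only 8 values {J, K, L, M, N, O, P, Q}, so each is used; only Omar can be J, hence Omar = J.
The 7 still-open variables draw from only 7 values {K, L, M, N, O, P, Q}, so each is used; only Alice can be K, hence Alice = K.
The 6 still-open variables draw from only 6 values {L, M, N, O, P, Q}, so each is used; only Nate can be N, hence Nate = N.
Among the 5 still-open variables, Q fits only Kira (and all 5 values in {L, M, O, P, Q} must be used), so Kira = Q.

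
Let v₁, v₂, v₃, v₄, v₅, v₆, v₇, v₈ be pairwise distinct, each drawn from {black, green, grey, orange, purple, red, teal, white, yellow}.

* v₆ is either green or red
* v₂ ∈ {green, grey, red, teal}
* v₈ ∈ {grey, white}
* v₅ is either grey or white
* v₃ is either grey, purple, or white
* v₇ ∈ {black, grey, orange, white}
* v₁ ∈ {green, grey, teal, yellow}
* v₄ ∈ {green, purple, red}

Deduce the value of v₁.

v₅ and v₈ share exactly the 2 values {grey, white}; by pigeonhole those values go to them, so strike grey, white from v₁, v₂, v₃, v₇.
v₃ has just one choice, so v₃ = purple. Eliminate purple elsewhere: v₄.
The 2 variables v₄ and v₆ are confined to {green, red}, which locks those values in; drop them from v₁, v₂.
v₂'s domain is down to {teal}, so v₂ = teal. Eliminate teal elsewhere: v₁.
So v₁ = yellow.

yellow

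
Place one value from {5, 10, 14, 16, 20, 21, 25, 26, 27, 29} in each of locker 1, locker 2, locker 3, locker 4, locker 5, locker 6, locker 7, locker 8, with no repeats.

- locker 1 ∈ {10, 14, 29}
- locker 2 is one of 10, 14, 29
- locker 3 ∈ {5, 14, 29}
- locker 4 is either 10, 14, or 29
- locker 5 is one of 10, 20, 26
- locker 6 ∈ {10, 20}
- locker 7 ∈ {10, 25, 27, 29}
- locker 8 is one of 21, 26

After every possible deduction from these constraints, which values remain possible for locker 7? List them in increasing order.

The 3 variables locker 1, locker 2, locker 4 are confined to {10, 14, 29}, which locks those values in; drop them from locker 3, locker 5, locker 6, locker 7.
locker 3 must be 5 (only option left).
locker 6's domain is down to {20}, so locker 6 = 20. Remove 20 from locker 5.
locker 5 has just one choice, so locker 5 = 26. Eliminate 26 elsewhere: locker 8.
locker 8 must be 21 (only option left).
No further eliminations apply; locker 7 can still be any of 25, 27.

25, 27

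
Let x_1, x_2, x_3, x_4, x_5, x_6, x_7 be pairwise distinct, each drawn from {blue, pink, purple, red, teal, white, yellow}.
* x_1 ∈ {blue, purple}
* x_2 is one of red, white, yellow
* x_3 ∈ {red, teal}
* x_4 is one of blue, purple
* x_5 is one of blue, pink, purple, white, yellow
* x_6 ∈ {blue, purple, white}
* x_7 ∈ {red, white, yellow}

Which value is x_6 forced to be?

Among the 7 variables, pink fits only x_5 (and all 7 values in {blue, pink, purple, red, teal, white, yellow} must be used), so x_5 = pink.
The 6 still-open variables draw from only 6 values {blue, purple, red, teal, white, yellow}, so each is used; only x_3 can be teal, hence x_3 = teal.
The 2 variables x_1 and x_4 are confined to {blue, purple}, which locks those values in; drop them from x_6.
So x_6 = white.

white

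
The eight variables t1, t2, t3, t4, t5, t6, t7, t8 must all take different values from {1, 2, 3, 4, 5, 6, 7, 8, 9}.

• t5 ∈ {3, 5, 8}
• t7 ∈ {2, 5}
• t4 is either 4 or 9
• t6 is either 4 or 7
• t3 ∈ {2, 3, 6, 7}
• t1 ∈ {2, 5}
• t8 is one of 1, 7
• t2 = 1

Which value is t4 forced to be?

t2's domain is down to {1}, so t2 = 1. Remove 1 from t8.
t8's domain is down to {7}, so t8 = 7. Strike 7 from t3, t6.
t6 must be 4 (only option left). Strike 4 from t4.
So t4 = 9.

9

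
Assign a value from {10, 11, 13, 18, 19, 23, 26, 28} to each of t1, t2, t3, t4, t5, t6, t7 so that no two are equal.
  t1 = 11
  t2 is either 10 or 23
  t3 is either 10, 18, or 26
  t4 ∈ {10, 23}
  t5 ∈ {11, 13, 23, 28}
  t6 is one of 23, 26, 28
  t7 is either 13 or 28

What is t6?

t1's domain is down to {11}, so t1 = 11. So t5 can't be 11.
The 6 still-open variables together cover exactly {10, 13, 18, 23, 26, 28} — 6 values for 6 variables — and 18 appears only in t3's list, so t3 = 18.
The 5 still-open variables draw from only 5 values {10, 13, 23, 26, 28}, so each is used; only t6 can be 26, hence t6 = 26.

26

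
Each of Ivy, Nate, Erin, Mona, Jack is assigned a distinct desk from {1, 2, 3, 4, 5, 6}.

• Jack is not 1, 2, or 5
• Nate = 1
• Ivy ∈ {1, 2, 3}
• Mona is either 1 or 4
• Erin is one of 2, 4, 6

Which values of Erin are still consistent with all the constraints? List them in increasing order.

2, 6

Nate's domain is down to {1}, so Nate = 1. So Ivy, Mona can't be 1.
That leaves Mona = 4. Remove 4 from Erin, Jack.
No further eliminations apply; Erin can still be any of 2, 6.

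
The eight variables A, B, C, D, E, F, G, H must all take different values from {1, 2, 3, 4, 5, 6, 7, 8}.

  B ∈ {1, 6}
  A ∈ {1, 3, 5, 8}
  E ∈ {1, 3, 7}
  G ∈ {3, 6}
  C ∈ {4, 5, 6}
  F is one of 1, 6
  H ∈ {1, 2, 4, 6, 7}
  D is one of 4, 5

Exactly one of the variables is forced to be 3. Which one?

The 8 variables draw from only 8 values {1, 2, 3, 4, 5, 6, 7, 8}, so each is used; only H can be 2, hence H = 2.
Among the 7 still-open variables, 7 fits only E (and all 7 values in {1, 3, 4, 5, 6, 7, 8} must be used), so E = 7.
The 6 still-open variables draw from only 6 values {1, 3, 4, 5, 6, 8}, so each is used; only A can be 8, hence A = 8.
Among the 5 still-open variables, 3 fits only G (and all 5 values in {1, 3, 4, 5, 6} must be used), so G = 3.

G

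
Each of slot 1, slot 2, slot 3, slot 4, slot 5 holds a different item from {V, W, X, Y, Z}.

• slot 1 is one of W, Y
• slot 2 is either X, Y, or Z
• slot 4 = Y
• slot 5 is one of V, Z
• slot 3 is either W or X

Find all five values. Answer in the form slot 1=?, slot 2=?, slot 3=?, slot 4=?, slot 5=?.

slot 4 must be Y (only option left). Eliminate Y elsewhere: slot 1, slot 2.
That leaves slot 1 = W. So slot 3 can't be W.
slot 3 has just one choice, so slot 3 = X. Eliminate X elsewhere: slot 2.
That leaves slot 2 = Z. Strike Z from slot 5.
slot 5's domain is down to {V}, so slot 5 = V.

slot 1=W, slot 2=Z, slot 3=X, slot 4=Y, slot 5=V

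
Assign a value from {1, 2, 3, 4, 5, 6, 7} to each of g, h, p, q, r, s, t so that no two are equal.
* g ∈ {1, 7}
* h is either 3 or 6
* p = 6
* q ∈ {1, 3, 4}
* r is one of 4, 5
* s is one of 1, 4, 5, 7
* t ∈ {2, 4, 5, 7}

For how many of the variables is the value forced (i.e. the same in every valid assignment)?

p's domain is down to {6}, so p = 6. Remove 6 from h.
h's domain is down to {3}, so h = 3. So q can't be 3.
The 5 still-open variables draw from only 5 values {1, 2, 4, 5, 7}, so each is used; only t can be 2, hence t = 2.
Determined: h=3, p=6, t=2. The other variables each still have more than one consistent value. That makes 3.

3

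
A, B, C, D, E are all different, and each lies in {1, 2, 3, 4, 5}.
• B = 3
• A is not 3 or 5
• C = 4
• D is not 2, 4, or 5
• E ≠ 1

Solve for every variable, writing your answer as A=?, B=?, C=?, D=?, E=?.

B's domain is down to {3}, so B = 3. Eliminate 3 elsewhere: D, E.
C must be 4 (only option left). Remove 4 from A, E.
D has just one choice, so D = 1. So A can't be 1.
That leaves A = 2. Eliminate 2 elsewhere: E.
E has just one choice, so E = 5.

A=2, B=3, C=4, D=1, E=5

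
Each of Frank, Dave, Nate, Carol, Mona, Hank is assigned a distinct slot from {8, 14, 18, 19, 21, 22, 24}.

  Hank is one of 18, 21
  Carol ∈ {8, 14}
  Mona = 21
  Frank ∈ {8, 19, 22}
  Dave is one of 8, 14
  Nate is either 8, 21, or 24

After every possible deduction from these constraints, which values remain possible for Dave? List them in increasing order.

8, 14

Mona's domain is down to {21}, so Mona = 21. So Nate, Hank can't be 21.
Hank has just one choice, so Hank = 18.
Dave and Carol share exactly the 2 values {8, 14}; by pigeonhole those values go to them, so strike 8, 14 from Frank, Nate.
Nate must be 24 (only option left).
No further eliminations apply; Dave can still be any of 8, 14.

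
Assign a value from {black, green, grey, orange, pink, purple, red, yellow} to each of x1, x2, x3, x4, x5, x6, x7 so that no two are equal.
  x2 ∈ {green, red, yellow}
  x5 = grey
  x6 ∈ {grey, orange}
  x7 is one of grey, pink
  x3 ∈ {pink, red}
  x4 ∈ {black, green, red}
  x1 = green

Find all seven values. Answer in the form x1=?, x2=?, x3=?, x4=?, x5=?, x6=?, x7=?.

x1=green, x2=yellow, x3=red, x4=black, x5=grey, x6=orange, x7=pink

x1 has just one choice, so x1 = green. Remove green from x2, x4.
That leaves x5 = grey. So x6, x7 can't be grey.
x6 has just one choice, so x6 = orange.
x7's domain is down to {pink}, so x7 = pink. Eliminate pink elsewhere: x3.
x3's domain is down to {red}, so x3 = red. Eliminate red elsewhere: x2, x4.
x4 must be black (only option left).
x2 has just one choice, so x2 = yellow.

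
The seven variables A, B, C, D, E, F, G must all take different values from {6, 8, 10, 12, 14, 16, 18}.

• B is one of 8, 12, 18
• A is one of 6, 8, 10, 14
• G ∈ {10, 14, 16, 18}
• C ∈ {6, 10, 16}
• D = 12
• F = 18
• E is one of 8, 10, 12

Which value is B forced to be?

8

D's domain is down to {12}, so D = 12. Eliminate 12 elsewhere: B, E.
F has just one choice, so F = 18. So B, G can't be 18.
So B = 8.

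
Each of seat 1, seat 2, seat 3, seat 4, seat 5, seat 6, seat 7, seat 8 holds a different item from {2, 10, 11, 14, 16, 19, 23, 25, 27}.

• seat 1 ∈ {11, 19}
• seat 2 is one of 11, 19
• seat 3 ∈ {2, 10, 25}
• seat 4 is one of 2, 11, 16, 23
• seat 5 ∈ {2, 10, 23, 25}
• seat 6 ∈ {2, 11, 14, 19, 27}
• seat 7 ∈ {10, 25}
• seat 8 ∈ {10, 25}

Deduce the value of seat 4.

16

seat 1 and seat 2 share exactly the 2 values {11, 19}; by pigeonhole those values go to them, so strike 11, 19 from seat 4, seat 6.
seat 7 and seat 8 share exactly the 2 values {10, 25}; by pigeonhole those values go to them, so strike 10, 25 from seat 3, seat 5.
seat 3's domain is down to {2}, so seat 3 = 2. Eliminate 2 elsewhere: seat 4, seat 5, seat 6.
seat 5 must be 23 (only option left). So seat 4 can't be 23.
So seat 4 = 16.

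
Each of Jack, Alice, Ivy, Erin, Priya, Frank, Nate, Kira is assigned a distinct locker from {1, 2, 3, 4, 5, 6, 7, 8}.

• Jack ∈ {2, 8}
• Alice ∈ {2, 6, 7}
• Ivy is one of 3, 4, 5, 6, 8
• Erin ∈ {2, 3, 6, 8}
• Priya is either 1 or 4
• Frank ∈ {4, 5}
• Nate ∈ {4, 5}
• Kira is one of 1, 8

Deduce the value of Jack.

The 8 variables together cover exactly {1, 2, 3, 4, 5, 6, 7, 8} — 8 values for 8 variables — and 7 appears only in Alice's list, so Alice = 7.
The 2 variables Frank and Nate are confined to {4, 5}, which locks those values in; drop them from Ivy, Priya.
That leaves Priya = 1. Remove 1 from Kira.
That leaves Kira = 8. Remove 8 from Jack, Ivy, Erin.
So Jack = 2.

2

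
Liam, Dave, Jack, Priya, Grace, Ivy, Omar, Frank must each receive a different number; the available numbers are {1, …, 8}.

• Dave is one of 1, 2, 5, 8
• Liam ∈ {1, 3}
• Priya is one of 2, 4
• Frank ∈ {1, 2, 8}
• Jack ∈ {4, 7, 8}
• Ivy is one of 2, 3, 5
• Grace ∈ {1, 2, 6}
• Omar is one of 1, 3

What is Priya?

4

The 8 variables together cover exactly {1, 2, 3, 4, 5, 6, 7, 8} — 8 values for 8 variables — and 6 appears only in Grace's list, so Grace = 6.
Among the 7 still-open variables, 7 fits only Jack (and all 7 values in {1, 2, 3, 4, 5, 7, 8} must be used), so Jack = 7.
Among the 6 still-open variables, 4 fits only Priya (and all 6 values in {1, 2, 3, 4, 5, 8} must be used), so Priya = 4.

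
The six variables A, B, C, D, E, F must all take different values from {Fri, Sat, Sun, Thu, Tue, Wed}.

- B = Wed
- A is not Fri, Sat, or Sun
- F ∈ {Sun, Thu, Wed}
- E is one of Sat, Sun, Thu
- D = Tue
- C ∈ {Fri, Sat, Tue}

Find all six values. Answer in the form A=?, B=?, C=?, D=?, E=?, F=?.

A=Thu, B=Wed, C=Fri, D=Tue, E=Sat, F=Sun

B's domain is down to {Wed}, so B = Wed. Eliminate Wed elsewhere: A, F.
D has just one choice, so D = Tue. Strike Tue from A, C.
A must be Thu (only option left). Strike Thu from E, F.
F has just one choice, so F = Sun. Remove Sun from E.
E must be Sat (only option left). Strike Sat from C.
That leaves C = Fri.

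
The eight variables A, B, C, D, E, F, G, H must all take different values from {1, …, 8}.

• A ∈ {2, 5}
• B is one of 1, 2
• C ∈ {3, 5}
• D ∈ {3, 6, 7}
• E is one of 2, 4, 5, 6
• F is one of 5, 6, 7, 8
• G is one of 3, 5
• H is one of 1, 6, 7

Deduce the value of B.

1

The 8 variables together cover exactly {1, 2, 3, 4, 5, 6, 7, 8} — 8 values for 8 variables — and 4 appears only in E's list, so E = 4.
Among the 7 still-open variables, 8 fits only F (and all 7 values in {1, 2, 3, 5, 6, 7, 8} must be used), so F = 8.
C and G between them cover only {3, 5} — a naked pair. Remove those values from A, D.
A must be 2 (only option left). Remove 2 from B.
So B = 1.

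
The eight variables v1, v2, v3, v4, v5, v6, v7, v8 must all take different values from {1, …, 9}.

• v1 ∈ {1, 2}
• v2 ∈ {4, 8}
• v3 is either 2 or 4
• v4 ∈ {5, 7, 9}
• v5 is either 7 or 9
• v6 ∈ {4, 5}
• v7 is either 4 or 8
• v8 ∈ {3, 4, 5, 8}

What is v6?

5

Among the 8 variables, 1 fits only v1 (and all 8 values in {1, 2, 3, 4, 5, 7, 8, 9} must be used), so v1 = 1.
The 7 still-open variables together cover exactly {2, 3, 4, 5, 7, 8, 9} — 7 values for 7 variables — and 2 appears only in v3's list, so v3 = 2.
The 6 still-open variables draw from only 6 values {3, 4, 5, 7, 8, 9}, so each is used; only v8 can be 3, hence v8 = 3.
v2 and v7 between them cover only {4, 8} — a naked pair. Remove those values from v6.
So v6 = 5.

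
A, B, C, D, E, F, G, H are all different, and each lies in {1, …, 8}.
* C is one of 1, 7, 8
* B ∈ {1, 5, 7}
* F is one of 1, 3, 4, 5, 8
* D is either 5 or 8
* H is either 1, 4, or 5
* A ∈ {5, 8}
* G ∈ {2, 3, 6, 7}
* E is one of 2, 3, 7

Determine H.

The 8 variables together cover exactly {1, 2, 3, 4, 5, 6, 7, 8} — 8 values for 8 variables — and 6 appears only in G's list, so G = 6.
The 7 still-open variables together cover exactly {1, 2, 3, 4, 5, 7, 8} — 7 values for 7 variables — and 2 appears only in E's list, so E = 2.
The 6 still-open variables draw from only 6 values {1, 3, 4, 5, 7, 8}, so each is used; only F can be 3, hence F = 3.
The 5 still-open variables together cover exactly {1, 4, 5, 7, 8} — 5 values for 5 variables — and 4 appears only in H's list, so H = 4.

4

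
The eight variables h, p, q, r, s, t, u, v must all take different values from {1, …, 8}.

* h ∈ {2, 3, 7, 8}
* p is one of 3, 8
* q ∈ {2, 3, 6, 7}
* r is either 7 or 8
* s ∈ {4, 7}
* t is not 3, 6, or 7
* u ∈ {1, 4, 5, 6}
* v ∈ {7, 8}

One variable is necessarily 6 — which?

The 2 variables r and v are confined to {7, 8}, which locks those values in; drop them from h, p, q, s, t.
That leaves p = 3. Eliminate 3 elsewhere: h, q.
That leaves s = 4. Eliminate 4 elsewhere: t, u.
h's domain is down to {2}, so h = 2. Strike 2 from q, t.
So 6 goes to q.

q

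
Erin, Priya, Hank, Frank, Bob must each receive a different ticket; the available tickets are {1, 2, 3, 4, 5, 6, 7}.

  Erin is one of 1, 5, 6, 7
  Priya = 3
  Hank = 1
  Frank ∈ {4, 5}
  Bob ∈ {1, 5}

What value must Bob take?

Priya's domain is down to {3}, so Priya = 3.
Hank must be 1 (only option left). Remove 1 from Erin, Bob.
So Bob = 5.

5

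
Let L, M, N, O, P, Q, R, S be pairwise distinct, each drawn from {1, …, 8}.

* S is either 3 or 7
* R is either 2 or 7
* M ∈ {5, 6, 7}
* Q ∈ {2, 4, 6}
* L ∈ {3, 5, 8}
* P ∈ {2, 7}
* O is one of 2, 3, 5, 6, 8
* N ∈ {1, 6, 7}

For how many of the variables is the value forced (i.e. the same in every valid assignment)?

The 8 variables together cover exactly {1, 2, 3, 4, 5, 6, 7, 8} — 8 values for 8 variables — and 1 appears only in N's list, so N = 1.
The 7 still-open variables together cover exactly {2, 3, 4, 5, 6, 7, 8} — 7 values for 7 variables — and 4 appears only in Q's list, so Q = 4.
The 2 variables P and R are confined to {2, 7}, which locks those values in; drop them from M, O, S.
S must be 3 (only option left). Strike 3 from L, O.
Determined: N=1, Q=4, S=3. The other variables each still have more than one consistent value. That makes 3.

3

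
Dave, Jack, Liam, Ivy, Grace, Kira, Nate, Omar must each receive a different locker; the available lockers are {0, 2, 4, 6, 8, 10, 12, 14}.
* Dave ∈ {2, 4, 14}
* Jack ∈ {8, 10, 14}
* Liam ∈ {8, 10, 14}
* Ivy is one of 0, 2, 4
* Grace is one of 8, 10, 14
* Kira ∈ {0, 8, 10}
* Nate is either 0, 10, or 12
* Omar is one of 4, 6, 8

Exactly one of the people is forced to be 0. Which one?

Kira

The 8 variables draw from only 8 values {0, 2, 4, 6, 8, 10, 12, 14}, so each is used; only Omar can be 6, hence Omar = 6.
The 7 still-open variables together cover exactly {0, 2, 4, 8, 10, 12, 14} — 7 values for 7 variables — and 12 appears only in Nate's list, so Nate = 12.
Jack, Liam, Grace between them cover only {8, 10, 14} — a naked triple. Remove those values from Dave, Kira.
So 0 goes to Kira.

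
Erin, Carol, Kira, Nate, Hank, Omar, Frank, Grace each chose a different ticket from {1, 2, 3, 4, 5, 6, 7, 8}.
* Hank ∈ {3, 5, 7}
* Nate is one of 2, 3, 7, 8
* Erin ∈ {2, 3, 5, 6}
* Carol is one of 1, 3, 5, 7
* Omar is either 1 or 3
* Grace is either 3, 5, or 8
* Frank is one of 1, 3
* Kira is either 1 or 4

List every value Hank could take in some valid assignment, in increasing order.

5, 7

The 8 variables together cover exactly {1, 2, 3, 4, 5, 6, 7, 8} — 8 values for 8 variables — and 4 appears only in Kira's list, so Kira = 4.
Among the 7 still-open variables, 6 fits only Erin (and all 7 values in {1, 2, 3, 5, 6, 7, 8} must be used), so Erin = 6.
The 6 still-open variables draw from only 6 values {1, 2, 3, 5, 7, 8}, so each is used; only Nate can be 2, hence Nate = 2.
Among the 5 still-open variables, 8 fits only Grace (and all 5 values in {1, 3, 5, 7, 8} must be used), so Grace = 8.
Omar and Frank between them cover only {1, 3} — a naked pair. Remove those values from Carol, Hank.
No further eliminations apply; Hank can still be any of 5, 7.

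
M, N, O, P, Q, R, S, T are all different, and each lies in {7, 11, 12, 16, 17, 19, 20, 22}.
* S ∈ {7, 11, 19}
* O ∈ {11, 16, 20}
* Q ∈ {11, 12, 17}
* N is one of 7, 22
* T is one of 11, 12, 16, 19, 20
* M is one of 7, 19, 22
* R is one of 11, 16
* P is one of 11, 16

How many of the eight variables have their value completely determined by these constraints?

3

The 8 variables together cover exactly {7, 11, 12, 16, 17, 19, 20, 22} — 8 values for 8 variables — and 17 appears only in Q's list, so Q = 17.
The 7 still-open variables draw from only 7 values {7, 11, 12, 16, 19, 20, 22}, so each is used; only T can be 12, hence T = 12.
The 6 still-open variables draw from only 6 values {7, 11, 16, 19, 20, 22}, so each is used; only O can be 20, hence O = 20.
P and R share exactly the 2 values {11, 16}; by pigeonhole those values go to them, so strike 11, 16 from S.
Determined: O=20, Q=17, T=12. The other variables each still have more than one consistent value. That makes 3.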